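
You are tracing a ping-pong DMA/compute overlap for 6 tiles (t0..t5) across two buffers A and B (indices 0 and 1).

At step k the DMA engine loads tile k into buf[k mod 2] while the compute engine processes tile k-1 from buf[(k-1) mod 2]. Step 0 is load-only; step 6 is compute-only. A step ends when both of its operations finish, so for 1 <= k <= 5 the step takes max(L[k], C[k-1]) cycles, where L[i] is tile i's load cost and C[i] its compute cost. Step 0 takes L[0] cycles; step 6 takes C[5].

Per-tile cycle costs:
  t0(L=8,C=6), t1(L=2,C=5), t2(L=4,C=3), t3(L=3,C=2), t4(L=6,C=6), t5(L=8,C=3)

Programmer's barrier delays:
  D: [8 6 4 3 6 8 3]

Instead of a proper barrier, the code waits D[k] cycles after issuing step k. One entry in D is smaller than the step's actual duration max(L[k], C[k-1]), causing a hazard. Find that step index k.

hazard at step 2

k=0 barrier L[0]=8→8c, D[0]=8 ok
k=1 barrier max(L[1]=2,C[0]=6)→6c, D[1]=6 ok
k=2 barrier max(L[2]=4,C[1]=5)→5c, D[2]=4 SHORT
k=3 barrier max(L[3]=3,C[2]=3)→3c, D[3]=3 ok
k=4 barrier max(L[4]=6,C[3]=2)→6c, D[4]=6 ok
k=5 barrier max(L[5]=8,C[4]=6)→8c, D[5]=8 ok
k=6 barrier C[5]=3→3c, D[6]=3 ok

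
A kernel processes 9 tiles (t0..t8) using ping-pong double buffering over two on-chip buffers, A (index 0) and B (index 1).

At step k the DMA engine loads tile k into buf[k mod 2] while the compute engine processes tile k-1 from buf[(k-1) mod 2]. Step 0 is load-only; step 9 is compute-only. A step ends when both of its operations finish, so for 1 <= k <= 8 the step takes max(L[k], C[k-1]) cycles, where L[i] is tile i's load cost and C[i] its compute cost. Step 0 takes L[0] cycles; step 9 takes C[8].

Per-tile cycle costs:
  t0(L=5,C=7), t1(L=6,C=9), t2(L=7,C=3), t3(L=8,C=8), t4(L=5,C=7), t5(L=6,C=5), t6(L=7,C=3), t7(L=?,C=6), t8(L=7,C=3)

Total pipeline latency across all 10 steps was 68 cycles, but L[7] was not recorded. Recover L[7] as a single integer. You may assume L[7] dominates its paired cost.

L[7] = 7

step 0 = dur = L[0]=5 = 5
step 1 = dur = max(L[1]=6, C[0]=7) = 7
step 2 = dur = max(L[2]=7, C[1]=9) = 9
step 3 = dur = max(L[3]=8, C[2]=3) = 8
step 4 = dur = max(L[4]=5, C[3]=8) = 8
step 5 = dur = max(L[5]=6, C[4]=7) = 7
step 6 = dur = max(L[6]=7, C[5]=5) = 7
step 7 = dur = max(L[7]=?, C[6]=3) = L[7]  (unknown; binding)
step 8 = dur = max(L[8]=7, C[7]=6) = 7
step 9 = dur = C[8]=3 = 3
sum of known step durations = 61
dur[7] = total - known = 68 - 61 = 7
L[7] is the binding max in step 7, so L[7] = dur[7] = 7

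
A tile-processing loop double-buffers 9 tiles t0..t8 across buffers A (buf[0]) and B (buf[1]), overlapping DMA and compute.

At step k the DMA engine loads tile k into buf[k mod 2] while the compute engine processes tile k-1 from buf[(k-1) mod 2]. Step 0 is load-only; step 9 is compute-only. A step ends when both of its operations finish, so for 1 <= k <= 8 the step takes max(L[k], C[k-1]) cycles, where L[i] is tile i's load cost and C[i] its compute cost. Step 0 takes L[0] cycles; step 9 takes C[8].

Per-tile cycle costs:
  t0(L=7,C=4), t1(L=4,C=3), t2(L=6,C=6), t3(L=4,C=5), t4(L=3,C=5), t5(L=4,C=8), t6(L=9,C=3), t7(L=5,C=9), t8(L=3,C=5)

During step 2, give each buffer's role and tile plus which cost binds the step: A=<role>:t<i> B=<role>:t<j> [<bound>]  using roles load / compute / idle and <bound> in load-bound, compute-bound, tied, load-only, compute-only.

k=0 load=t0/7c comp=- wait=7 total=7
k=1 load=t1/4c comp=t0/4c wait=4 total=11
k=2 load=t2/6c comp=t1/3c wait=6 total=17
k=3 load=t3/4c comp=t2/6c wait=6 total=23
k=4 load=t4/3c comp=t3/5c wait=5 total=28
k=5 load=t5/4c comp=t4/5c wait=5 total=33
k=6 load=t6/9c comp=t5/8c wait=9 total=42
k=7 load=t7/5c comp=t6/3c wait=5 total=47
k=8 load=t8/3c comp=t7/9c wait=9 total=56
k=9 load=- comp=t8/5c wait=5 total=61

step 2: A=load:t2 B=compute:t1 [load-bound]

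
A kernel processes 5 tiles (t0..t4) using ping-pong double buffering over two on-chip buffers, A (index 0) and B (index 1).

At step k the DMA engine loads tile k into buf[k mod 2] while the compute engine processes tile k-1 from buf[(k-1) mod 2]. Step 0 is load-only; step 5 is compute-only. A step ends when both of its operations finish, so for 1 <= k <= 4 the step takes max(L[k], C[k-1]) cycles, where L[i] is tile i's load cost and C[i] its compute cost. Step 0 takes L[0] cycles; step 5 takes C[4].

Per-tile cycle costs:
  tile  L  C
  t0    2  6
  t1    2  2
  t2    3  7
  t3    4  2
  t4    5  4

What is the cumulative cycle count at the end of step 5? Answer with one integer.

end_cycle[5] = 27

[0] DMA t0→A (2c) ∥ CU idle ⇒ 2c, clock 2
[1] DMA t1→B (2c) ∥ CU A:t0 (6c) ⇒ 6c, clock 8
[2] DMA t2→A (3c) ∥ CU B:t1 (2c) ⇒ 3c, clock 11
[3] DMA t3→B (4c) ∥ CU A:t2 (7c) ⇒ 7c, clock 18
[4] DMA t4→A (5c) ∥ CU B:t3 (2c) ⇒ 5c, clock 23
[5] DMA idle ∥ CU A:t4 (4c) ⇒ 4c, clock 27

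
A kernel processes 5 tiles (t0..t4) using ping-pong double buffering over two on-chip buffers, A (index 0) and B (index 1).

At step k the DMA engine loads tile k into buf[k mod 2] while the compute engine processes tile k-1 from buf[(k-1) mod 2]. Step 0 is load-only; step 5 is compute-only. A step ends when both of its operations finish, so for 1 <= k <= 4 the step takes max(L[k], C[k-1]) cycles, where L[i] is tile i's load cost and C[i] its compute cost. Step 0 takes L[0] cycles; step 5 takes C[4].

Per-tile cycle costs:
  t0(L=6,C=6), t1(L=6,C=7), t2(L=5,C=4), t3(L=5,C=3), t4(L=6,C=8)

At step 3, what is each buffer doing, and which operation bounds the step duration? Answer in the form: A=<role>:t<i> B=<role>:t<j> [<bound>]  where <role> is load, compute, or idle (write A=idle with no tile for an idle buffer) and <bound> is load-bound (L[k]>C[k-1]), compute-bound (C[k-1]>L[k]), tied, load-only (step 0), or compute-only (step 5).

step 3: A=compute:t2 B=load:t3 [load-bound]

[0] DMA t0→A (6c) ∥ CU idle ⇒ 6c, clock 6
[1] DMA t1→B (6c) ∥ CU A:t0 (6c) ⇒ 6c, clock 12
[2] DMA t2→A (5c) ∥ CU B:t1 (7c) ⇒ 7c, clock 19
[3] DMA t3→B (5c) ∥ CU A:t2 (4c) ⇒ 5c, clock 24
[4] DMA t4→A (6c) ∥ CU B:t3 (3c) ⇒ 6c, clock 30
[5] DMA idle ∥ CU A:t4 (8c) ⇒ 8c, clock 38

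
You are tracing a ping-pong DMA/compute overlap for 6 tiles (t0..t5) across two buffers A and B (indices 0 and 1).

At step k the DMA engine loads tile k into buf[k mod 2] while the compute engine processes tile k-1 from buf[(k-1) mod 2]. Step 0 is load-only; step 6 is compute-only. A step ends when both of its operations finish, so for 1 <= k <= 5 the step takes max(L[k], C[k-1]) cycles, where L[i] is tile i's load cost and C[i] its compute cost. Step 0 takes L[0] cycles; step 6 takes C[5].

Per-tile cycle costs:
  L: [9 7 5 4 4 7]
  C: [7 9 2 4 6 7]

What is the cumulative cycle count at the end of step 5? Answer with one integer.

step 0: L[0]=9 → dur=9, Σ=9 | A=load:t0 B=idle [load-only]
step 1: L[1]=7 C[0]=7 → dur=7, Σ=16 | A=compute:t0 B=load:t1 [tied]
step 2: L[2]=5 C[1]=9 → dur=9, Σ=25 | A=load:t2 B=compute:t1 [compute-bound]
step 3: L[3]=4 C[2]=2 → dur=4, Σ=29 | A=compute:t2 B=load:t3 [load-bound]
step 4: L[4]=4 C[3]=4 → dur=4, Σ=33 | A=load:t4 B=compute:t3 [tied]
step 5: L[5]=7 C[4]=6 → dur=7, Σ=40 | A=compute:t4 B=load:t5 [load-bound]
step 6: C[5]=7 → dur=7, Σ=47 | A=idle B=compute:t5 [compute-only]

end_cycle[5] = 40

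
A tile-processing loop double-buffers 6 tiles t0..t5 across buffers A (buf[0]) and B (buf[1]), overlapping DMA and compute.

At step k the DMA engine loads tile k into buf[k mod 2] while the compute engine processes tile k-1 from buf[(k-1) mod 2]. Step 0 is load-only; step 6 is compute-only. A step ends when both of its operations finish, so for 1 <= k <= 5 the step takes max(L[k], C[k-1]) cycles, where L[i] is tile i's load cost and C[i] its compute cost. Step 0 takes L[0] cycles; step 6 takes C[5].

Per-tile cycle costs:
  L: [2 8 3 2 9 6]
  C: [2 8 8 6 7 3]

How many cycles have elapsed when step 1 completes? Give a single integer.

end_cycle[1] = 10

  0. 2=2c; end=2; A:t0 B:-
  1. max(8,2)=8c; end=10; A:t0 B:t1
  2. max(3,8)=8c; end=18; A:t2 B:t1
  3. max(2,8)=8c; end=26; A:t2 B:t3
  4. max(9,6)=9c; end=35; A:t4 B:t3
  5. max(6,7)=7c; end=42; A:t4 B:t5
  6. 3=3c; end=45; A:t4 B:t5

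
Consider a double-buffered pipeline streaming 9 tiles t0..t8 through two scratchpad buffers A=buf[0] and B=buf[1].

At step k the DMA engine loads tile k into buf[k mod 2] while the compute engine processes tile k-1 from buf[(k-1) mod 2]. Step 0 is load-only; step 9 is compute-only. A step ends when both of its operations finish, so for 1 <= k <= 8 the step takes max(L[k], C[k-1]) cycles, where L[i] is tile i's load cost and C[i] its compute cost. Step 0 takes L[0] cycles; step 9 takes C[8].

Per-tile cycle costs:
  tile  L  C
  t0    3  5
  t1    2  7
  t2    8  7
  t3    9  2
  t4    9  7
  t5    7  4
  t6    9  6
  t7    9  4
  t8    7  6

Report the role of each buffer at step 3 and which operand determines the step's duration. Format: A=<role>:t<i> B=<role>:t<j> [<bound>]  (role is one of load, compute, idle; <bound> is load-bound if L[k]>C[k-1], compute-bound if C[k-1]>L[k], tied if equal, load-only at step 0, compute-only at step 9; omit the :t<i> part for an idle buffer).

step 3: A=compute:t2 B=load:t3 [load-bound]

  0. 3=3c; end=3; A:t0 B:-
  1. max(2,5)=5c; end=8; A:t0 B:t1
  2. max(8,7)=8c; end=16; A:t2 B:t1
  3. max(9,7)=9c; end=25; A:t2 B:t3
  4. max(9,2)=9c; end=34; A:t4 B:t3
  5. max(7,7)=7c; end=41; A:t4 B:t5
  6. max(9,4)=9c; end=50; A:t6 B:t5
  7. max(9,6)=9c; end=59; A:t6 B:t7
  8. max(7,4)=7c; end=66; A:t8 B:t7
  9. 6=6c; end=72; A:t8 B:t7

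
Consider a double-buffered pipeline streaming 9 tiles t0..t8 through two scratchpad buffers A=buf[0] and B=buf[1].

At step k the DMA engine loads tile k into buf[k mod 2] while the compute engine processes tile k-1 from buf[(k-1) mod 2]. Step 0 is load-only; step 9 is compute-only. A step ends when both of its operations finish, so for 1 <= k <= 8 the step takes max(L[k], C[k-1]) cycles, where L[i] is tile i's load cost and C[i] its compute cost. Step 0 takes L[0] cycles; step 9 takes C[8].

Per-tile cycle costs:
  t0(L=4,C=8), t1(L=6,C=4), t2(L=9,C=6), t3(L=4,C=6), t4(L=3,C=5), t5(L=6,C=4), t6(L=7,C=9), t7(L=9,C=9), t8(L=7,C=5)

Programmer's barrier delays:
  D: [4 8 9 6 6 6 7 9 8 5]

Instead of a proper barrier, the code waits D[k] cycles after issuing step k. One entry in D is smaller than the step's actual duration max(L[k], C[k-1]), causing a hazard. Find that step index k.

hazard at step 8

step 0: need L[0]=4 = 4; D[0]=4 ok
step 1: need max(L[1]=6,C[0]=8) = 8; D[1]=8 ok
step 2: need max(L[2]=9,C[1]=4) = 9; D[2]=9 ok
step 3: need max(L[3]=4,C[2]=6) = 6; D[3]=6 ok
step 4: need max(L[4]=3,C[3]=6) = 6; D[4]=6 ok
step 5: need max(L[5]=6,C[4]=5) = 6; D[5]=6 ok
step 6: need max(L[6]=7,C[5]=4) = 7; D[6]=7 ok
step 7: need max(L[7]=9,C[6]=9) = 9; D[7]=9 ok
step 8: need max(L[8]=7,C[7]=9) = 9; D[8]=8 SHORT
step 9: need C[8]=5 = 5; D[9]=5 ok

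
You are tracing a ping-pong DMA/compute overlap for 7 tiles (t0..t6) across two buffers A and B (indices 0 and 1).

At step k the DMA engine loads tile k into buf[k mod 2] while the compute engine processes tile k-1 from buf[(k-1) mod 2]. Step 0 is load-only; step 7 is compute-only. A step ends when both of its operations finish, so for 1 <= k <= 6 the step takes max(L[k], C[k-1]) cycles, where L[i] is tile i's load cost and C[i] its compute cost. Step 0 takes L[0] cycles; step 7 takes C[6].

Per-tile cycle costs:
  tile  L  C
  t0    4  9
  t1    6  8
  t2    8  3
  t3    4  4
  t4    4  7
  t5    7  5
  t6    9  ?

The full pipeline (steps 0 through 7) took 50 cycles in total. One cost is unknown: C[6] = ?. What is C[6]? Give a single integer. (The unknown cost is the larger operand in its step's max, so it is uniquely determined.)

C[6] = 5

step 0: dur = L[0]=4 = 4
step 1: dur = max(L[1]=6, C[0]=9) = 9
step 2: dur = max(L[2]=8, C[1]=8) = 8
step 3: dur = max(L[3]=4, C[2]=3) = 4
step 4: dur = max(L[4]=4, C[3]=4) = 4
step 5: dur = max(L[5]=7, C[4]=7) = 7
step 6: dur = max(L[6]=9, C[5]=5) = 9
step 7: dur = C[6]=? = C[6]  (unknown; binding)
sum of known step durations = 45
dur[7] = total - known = 50 - 45 = 5
C[6] is the binding max in step 7, so C[6] = dur[7] = 5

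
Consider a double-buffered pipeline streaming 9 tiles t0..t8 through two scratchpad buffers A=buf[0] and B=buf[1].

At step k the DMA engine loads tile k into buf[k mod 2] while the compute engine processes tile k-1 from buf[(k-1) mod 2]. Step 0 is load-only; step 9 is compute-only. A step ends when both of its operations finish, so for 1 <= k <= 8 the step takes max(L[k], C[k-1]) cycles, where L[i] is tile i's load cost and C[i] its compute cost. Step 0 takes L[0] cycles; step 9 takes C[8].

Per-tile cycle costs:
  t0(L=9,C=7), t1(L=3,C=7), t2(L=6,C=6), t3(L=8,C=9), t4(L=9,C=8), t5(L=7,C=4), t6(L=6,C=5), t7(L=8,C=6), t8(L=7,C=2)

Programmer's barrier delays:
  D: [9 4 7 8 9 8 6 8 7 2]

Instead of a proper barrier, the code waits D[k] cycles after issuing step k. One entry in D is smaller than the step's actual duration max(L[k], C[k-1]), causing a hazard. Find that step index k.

step 0: need L[0]=9 = 9; D[0]=9 ok
step 1: need max(L[1]=3,C[0]=7) = 7; D[1]=4 SHORT
step 2: need max(L[2]=6,C[1]=7) = 7; D[2]=7 ok
step 3: need max(L[3]=8,C[2]=6) = 8; D[3]=8 ok
step 4: need max(L[4]=9,C[3]=9) = 9; D[4]=9 ok
step 5: need max(L[5]=7,C[4]=8) = 8; D[5]=8 ok
step 6: need max(L[6]=6,C[5]=4) = 6; D[6]=6 ok
step 7: need max(L[7]=8,C[6]=5) = 8; D[7]=8 ok
step 8: need max(L[8]=7,C[7]=6) = 7; D[8]=7 ok
step 9: need C[8]=2 = 2; D[9]=2 ok

hazard at step 1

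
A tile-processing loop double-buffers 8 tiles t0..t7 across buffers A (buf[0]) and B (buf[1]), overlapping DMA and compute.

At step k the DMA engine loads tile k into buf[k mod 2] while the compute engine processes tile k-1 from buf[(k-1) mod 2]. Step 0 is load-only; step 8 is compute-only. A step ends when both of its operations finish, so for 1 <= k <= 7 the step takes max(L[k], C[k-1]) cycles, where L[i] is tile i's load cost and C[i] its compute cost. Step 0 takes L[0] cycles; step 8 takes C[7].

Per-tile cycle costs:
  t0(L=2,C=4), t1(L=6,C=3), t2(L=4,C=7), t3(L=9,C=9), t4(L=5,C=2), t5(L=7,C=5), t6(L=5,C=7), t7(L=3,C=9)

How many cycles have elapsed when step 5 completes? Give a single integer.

[0] DMA t0→A (2c) ∥ CU idle ⇒ 2c, clock 2
[1] DMA t1→B (6c) ∥ CU A:t0 (4c) ⇒ 6c, clock 8
[2] DMA t2→A (4c) ∥ CU B:t1 (3c) ⇒ 4c, clock 12
[3] DMA t3→B (9c) ∥ CU A:t2 (7c) ⇒ 9c, clock 21
[4] DMA t4→A (5c) ∥ CU B:t3 (9c) ⇒ 9c, clock 30
[5] DMA t5→B (7c) ∥ CU A:t4 (2c) ⇒ 7c, clock 37
[6] DMA t6→A (5c) ∥ CU B:t5 (5c) ⇒ 5c, clock 42
[7] DMA t7→B (3c) ∥ CU A:t6 (7c) ⇒ 7c, clock 49
[8] DMA idle ∥ CU B:t7 (9c) ⇒ 9c, clock 58

end_cycle[5] = 37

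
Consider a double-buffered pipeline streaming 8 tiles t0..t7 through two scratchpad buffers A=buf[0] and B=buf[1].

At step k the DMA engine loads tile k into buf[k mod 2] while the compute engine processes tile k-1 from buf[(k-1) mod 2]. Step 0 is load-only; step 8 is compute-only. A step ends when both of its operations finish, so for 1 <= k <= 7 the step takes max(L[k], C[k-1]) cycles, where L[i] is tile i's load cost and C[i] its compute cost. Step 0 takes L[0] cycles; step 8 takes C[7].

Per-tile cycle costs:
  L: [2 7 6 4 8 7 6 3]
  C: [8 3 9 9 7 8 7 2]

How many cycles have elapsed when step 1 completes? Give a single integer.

[0] DMA t0→A (2c) ∥ CU idle ⇒ 2c, clock 2
[1] DMA t1→B (7c) ∥ CU A:t0 (8c) ⇒ 8c, clock 10
[2] DMA t2→A (6c) ∥ CU B:t1 (3c) ⇒ 6c, clock 16
[3] DMA t3→B (4c) ∥ CU A:t2 (9c) ⇒ 9c, clock 25
[4] DMA t4→A (8c) ∥ CU B:t3 (9c) ⇒ 9c, clock 34
[5] DMA t5→B (7c) ∥ CU A:t4 (7c) ⇒ 7c, clock 41
[6] DMA t6→A (6c) ∥ CU B:t5 (8c) ⇒ 8c, clock 49
[7] DMA t7→B (3c) ∥ CU A:t6 (7c) ⇒ 7c, clock 56
[8] DMA idle ∥ CU B:t7 (2c) ⇒ 2c, clock 58

end_cycle[1] = 10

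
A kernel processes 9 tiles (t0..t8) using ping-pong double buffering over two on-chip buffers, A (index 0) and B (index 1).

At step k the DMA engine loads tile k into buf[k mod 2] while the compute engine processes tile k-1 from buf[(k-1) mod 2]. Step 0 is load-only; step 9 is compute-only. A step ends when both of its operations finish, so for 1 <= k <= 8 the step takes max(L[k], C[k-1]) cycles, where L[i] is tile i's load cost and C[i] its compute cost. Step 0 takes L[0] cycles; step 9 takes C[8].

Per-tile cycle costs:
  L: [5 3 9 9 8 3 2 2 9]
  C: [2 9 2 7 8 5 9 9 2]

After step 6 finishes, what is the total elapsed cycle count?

end_cycle[6] = 47

k=0 load=t0/5c comp=- wait=5 total=5
k=1 load=t1/3c comp=t0/2c wait=3 total=8
k=2 load=t2/9c comp=t1/9c wait=9 total=17
k=3 load=t3/9c comp=t2/2c wait=9 total=26
k=4 load=t4/8c comp=t3/7c wait=8 total=34
k=5 load=t5/3c comp=t4/8c wait=8 total=42
k=6 load=t6/2c comp=t5/5c wait=5 total=47
k=7 load=t7/2c comp=t6/9c wait=9 total=56
k=8 load=t8/9c comp=t7/9c wait=9 total=65
k=9 load=- comp=t8/2c wait=2 total=67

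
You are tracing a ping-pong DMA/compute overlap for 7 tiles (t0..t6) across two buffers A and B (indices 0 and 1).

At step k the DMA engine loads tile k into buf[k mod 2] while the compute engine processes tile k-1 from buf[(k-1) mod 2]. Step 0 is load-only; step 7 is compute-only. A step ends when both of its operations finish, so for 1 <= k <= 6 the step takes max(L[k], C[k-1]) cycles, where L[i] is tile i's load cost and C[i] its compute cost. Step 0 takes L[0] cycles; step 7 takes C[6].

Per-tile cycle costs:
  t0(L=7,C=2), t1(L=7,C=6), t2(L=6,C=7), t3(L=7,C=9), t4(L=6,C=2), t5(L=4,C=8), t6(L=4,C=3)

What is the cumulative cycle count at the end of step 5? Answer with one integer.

k=0 load=t0/7c comp=- wait=7 total=7
k=1 load=t1/7c comp=t0/2c wait=7 total=14
k=2 load=t2/6c comp=t1/6c wait=6 total=20
k=3 load=t3/7c comp=t2/7c wait=7 total=27
k=4 load=t4/6c comp=t3/9c wait=9 total=36
k=5 load=t5/4c comp=t4/2c wait=4 total=40
k=6 load=t6/4c comp=t5/8c wait=8 total=48
k=7 load=- comp=t6/3c wait=3 total=51

end_cycle[5] = 40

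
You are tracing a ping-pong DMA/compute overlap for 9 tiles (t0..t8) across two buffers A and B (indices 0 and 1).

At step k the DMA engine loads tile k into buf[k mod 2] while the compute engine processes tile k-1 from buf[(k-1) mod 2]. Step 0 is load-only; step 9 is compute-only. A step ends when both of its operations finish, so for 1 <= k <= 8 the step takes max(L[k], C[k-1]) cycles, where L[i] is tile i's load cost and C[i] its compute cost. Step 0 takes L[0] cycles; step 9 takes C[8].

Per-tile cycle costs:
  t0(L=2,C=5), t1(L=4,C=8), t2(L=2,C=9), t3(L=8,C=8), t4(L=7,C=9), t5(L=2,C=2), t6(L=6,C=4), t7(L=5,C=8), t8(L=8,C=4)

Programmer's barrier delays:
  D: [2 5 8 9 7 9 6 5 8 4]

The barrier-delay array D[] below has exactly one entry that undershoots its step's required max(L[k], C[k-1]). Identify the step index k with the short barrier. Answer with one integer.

hazard at step 4

k=0 barrier L[0]=2→2c, D[0]=2 ok
k=1 barrier max(L[1]=4,C[0]=5)→5c, D[1]=5 ok
k=2 barrier max(L[2]=2,C[1]=8)→8c, D[2]=8 ok
k=3 barrier max(L[3]=8,C[2]=9)→9c, D[3]=9 ok
k=4 barrier max(L[4]=7,C[3]=8)→8c, D[4]=7 SHORT
k=5 barrier max(L[5]=2,C[4]=9)→9c, D[5]=9 ok
k=6 barrier max(L[6]=6,C[5]=2)→6c, D[6]=6 ok
k=7 barrier max(L[7]=5,C[6]=4)→5c, D[7]=5 ok
k=8 barrier max(L[8]=8,C[7]=8)→8c, D[8]=8 ok
k=9 barrier C[8]=4→4c, D[9]=4 ok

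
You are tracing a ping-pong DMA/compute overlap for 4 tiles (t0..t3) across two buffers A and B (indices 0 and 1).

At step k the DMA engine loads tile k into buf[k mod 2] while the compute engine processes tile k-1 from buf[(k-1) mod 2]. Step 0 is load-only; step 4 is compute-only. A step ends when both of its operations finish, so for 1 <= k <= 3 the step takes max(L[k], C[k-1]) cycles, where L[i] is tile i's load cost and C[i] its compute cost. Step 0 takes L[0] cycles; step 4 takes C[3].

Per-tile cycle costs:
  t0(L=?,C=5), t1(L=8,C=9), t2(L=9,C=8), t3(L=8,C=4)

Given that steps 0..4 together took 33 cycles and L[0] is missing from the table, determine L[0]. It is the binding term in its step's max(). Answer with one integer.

L[0] = 4

step 0: dur = L[0]=? = L[0]  (unknown; binding)
step 1: dur = max(L[1]=8, C[0]=5) = 8
step 2: dur = max(L[2]=9, C[1]=9) = 9
step 3: dur = max(L[3]=8, C[2]=8) = 8
step 4: dur = C[3]=4 = 4
sum of known step durations = 29
dur[0] = total - known = 33 - 29 = 4
L[0] is the binding max in step 0, so L[0] = dur[0] = 4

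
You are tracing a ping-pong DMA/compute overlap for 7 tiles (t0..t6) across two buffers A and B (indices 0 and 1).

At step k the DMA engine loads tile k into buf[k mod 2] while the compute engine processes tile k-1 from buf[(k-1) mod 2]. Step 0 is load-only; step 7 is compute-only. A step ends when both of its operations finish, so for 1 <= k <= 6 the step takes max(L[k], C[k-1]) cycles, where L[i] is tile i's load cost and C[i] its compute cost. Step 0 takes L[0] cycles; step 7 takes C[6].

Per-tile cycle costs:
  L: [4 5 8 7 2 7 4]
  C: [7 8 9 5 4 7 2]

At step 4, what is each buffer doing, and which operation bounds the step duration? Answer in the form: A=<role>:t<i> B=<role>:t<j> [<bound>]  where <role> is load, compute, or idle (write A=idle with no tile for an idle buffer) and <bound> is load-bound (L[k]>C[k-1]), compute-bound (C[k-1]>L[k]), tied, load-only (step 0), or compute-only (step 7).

  0. 4=4c; end=4; A:t0 B:-
  1. max(5,7)=7c; end=11; A:t0 B:t1
  2. max(8,8)=8c; end=19; A:t2 B:t1
  3. max(7,9)=9c; end=28; A:t2 B:t3
  4. max(2,5)=5c; end=33; A:t4 B:t3
  5. max(7,4)=7c; end=40; A:t4 B:t5
  6. max(4,7)=7c; end=47; A:t6 B:t5
  7. 2=2c; end=49; A:t6 B:t5

step 4: A=load:t4 B=compute:t3 [compute-bound]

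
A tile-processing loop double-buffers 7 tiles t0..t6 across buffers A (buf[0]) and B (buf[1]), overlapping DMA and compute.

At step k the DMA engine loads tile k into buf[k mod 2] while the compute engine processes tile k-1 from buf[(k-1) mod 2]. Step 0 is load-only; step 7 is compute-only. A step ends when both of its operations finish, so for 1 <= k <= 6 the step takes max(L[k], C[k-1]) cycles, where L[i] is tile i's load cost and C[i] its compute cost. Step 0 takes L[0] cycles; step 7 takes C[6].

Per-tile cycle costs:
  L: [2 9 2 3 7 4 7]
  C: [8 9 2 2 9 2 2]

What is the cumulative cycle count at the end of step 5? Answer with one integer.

step 0: L[0]=2 → dur=2, Σ=2 | A=load:t0 B=idle [load-only]
step 1: L[1]=9 C[0]=8 → dur=9, Σ=11 | A=compute:t0 B=load:t1 [load-bound]
step 2: L[2]=2 C[1]=9 → dur=9, Σ=20 | A=load:t2 B=compute:t1 [compute-bound]
step 3: L[3]=3 C[2]=2 → dur=3, Σ=23 | A=compute:t2 B=load:t3 [load-bound]
step 4: L[4]=7 C[3]=2 → dur=7, Σ=30 | A=load:t4 B=compute:t3 [load-bound]
step 5: L[5]=4 C[4]=9 → dur=9, Σ=39 | A=compute:t4 B=load:t5 [compute-bound]
step 6: L[6]=7 C[5]=2 → dur=7, Σ=46 | A=load:t6 B=compute:t5 [load-bound]
step 7: C[6]=2 → dur=2, Σ=48 | A=compute:t6 B=idle [compute-only]

end_cycle[5] = 39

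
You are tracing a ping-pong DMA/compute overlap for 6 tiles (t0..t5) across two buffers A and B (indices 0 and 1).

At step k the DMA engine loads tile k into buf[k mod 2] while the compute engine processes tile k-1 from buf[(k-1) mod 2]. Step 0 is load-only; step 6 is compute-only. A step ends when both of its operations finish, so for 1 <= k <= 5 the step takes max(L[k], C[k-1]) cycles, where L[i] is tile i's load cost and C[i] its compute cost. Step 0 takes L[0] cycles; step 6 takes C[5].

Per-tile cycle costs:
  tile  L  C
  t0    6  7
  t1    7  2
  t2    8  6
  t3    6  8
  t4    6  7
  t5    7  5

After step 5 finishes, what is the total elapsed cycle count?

  0. 6=6c; end=6; A:t0 B:-
  1. max(7,7)=7c; end=13; A:t0 B:t1
  2. max(8,2)=8c; end=21; A:t2 B:t1
  3. max(6,6)=6c; end=27; A:t2 B:t3
  4. max(6,8)=8c; end=35; A:t4 B:t3
  5. max(7,7)=7c; end=42; A:t4 B:t5
  6. 5=5c; end=47; A:t4 B:t5

end_cycle[5] = 42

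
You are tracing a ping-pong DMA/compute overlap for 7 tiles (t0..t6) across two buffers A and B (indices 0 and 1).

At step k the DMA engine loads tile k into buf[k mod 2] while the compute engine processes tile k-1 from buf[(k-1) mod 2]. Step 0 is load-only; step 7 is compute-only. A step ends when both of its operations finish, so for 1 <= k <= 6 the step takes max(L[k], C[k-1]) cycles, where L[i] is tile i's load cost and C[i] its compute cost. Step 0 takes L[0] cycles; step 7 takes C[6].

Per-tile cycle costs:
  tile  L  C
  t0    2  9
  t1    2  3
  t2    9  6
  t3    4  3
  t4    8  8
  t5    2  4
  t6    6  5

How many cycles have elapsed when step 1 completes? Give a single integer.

end_cycle[1] = 11

[0] DMA t0→A (2c) ∥ CU idle ⇒ 2c, clock 2
[1] DMA t1→B (2c) ∥ CU A:t0 (9c) ⇒ 9c, clock 11
[2] DMA t2→A (9c) ∥ CU B:t1 (3c) ⇒ 9c, clock 20
[3] DMA t3→B (4c) ∥ CU A:t2 (6c) ⇒ 6c, clock 26
[4] DMA t4→A (8c) ∥ CU B:t3 (3c) ⇒ 8c, clock 34
[5] DMA t5→B (2c) ∥ CU A:t4 (8c) ⇒ 8c, clock 42
[6] DMA t6→A (6c) ∥ CU B:t5 (4c) ⇒ 6c, clock 48
[7] DMA idle ∥ CU A:t6 (5c) ⇒ 5c, clock 53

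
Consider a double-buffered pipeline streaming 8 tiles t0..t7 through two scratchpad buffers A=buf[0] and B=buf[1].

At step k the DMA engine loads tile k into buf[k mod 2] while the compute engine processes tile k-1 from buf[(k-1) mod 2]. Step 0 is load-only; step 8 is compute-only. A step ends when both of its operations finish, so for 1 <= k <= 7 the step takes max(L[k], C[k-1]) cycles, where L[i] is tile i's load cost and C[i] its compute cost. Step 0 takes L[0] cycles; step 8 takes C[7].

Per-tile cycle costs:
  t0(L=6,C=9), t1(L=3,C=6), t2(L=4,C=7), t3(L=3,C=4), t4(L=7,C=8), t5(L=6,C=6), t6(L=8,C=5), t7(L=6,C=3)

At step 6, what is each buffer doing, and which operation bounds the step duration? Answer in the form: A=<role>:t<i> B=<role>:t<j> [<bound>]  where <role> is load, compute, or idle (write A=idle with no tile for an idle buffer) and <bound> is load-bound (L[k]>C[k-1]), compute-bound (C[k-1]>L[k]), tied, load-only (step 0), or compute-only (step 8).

  0. 6=6c; end=6; A:t0 B:-
  1. max(3,9)=9c; end=15; A:t0 B:t1
  2. max(4,6)=6c; end=21; A:t2 B:t1
  3. max(3,7)=7c; end=28; A:t2 B:t3
  4. max(7,4)=7c; end=35; A:t4 B:t3
  5. max(6,8)=8c; end=43; A:t4 B:t5
  6. max(8,6)=8c; end=51; A:t6 B:t5
  7. max(6,5)=6c; end=57; A:t6 B:t7
  8. 3=3c; end=60; A:t6 B:t7

step 6: A=load:t6 B=compute:t5 [load-bound]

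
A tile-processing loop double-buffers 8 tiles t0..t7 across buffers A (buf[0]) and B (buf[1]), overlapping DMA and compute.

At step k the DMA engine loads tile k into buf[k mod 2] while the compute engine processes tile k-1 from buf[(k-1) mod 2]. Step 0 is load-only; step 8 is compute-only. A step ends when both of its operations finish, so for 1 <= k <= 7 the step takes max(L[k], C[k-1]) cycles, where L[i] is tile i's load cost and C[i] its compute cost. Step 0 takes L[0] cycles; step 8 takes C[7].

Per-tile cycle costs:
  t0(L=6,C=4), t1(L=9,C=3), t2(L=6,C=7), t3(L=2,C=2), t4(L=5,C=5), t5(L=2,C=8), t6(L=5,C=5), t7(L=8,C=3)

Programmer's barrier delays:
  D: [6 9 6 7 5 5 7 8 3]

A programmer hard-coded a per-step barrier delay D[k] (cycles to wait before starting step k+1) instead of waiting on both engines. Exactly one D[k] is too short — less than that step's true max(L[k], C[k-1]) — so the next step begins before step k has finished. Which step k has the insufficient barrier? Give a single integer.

[0] required=L[0]=6=6 vs D=6 ok
[1] required=max(L[1]=9,C[0]=4)=9 vs D=9 ok
[2] required=max(L[2]=6,C[1]=3)=6 vs D=6 ok
[3] required=max(L[3]=2,C[2]=7)=7 vs D=7 ok
[4] required=max(L[4]=5,C[3]=2)=5 vs D=5 ok
[5] required=max(L[5]=2,C[4]=5)=5 vs D=5 ok
[6] required=max(L[6]=5,C[5]=8)=8 vs D=7 SHORT
[7] required=max(L[7]=8,C[6]=5)=8 vs D=8 ok
[8] required=C[7]=3=3 vs D=3 ok

hazard at step 6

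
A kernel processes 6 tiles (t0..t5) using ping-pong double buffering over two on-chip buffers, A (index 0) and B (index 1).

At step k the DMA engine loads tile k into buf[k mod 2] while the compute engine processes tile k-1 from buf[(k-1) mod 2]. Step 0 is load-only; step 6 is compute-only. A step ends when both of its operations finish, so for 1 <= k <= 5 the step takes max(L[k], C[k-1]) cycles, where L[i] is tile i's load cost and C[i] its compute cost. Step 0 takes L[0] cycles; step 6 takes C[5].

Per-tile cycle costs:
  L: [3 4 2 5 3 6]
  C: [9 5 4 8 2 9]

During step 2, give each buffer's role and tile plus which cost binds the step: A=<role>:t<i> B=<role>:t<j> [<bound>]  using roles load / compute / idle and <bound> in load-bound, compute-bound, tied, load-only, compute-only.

k=0 load=t0/3c comp=- wait=3 total=3
k=1 load=t1/4c comp=t0/9c wait=9 total=12
k=2 load=t2/2c comp=t1/5c wait=5 total=17
k=3 load=t3/5c comp=t2/4c wait=5 total=22
k=4 load=t4/3c comp=t3/8c wait=8 total=30
k=5 load=t5/6c comp=t4/2c wait=6 total=36
k=6 load=- comp=t5/9c wait=9 total=45

step 2: A=load:t2 B=compute:t1 [compute-bound]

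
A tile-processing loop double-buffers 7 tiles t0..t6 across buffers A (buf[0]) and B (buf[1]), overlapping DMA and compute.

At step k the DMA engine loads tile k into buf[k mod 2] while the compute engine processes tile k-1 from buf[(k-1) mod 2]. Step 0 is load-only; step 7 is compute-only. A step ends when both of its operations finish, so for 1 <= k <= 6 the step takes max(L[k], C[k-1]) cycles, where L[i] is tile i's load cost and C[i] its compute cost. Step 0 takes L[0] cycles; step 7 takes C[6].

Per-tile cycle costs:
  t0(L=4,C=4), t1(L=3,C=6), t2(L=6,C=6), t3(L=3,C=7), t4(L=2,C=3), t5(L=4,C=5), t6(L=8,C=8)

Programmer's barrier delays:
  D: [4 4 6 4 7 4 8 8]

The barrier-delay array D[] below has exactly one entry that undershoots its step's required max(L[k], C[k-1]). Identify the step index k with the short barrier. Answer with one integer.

hazard at step 3

[0] required=L[0]=4=4 vs D=4 ok
[1] required=max(L[1]=3,C[0]=4)=4 vs D=4 ok
[2] required=max(L[2]=6,C[1]=6)=6 vs D=6 ok
[3] required=max(L[3]=3,C[2]=6)=6 vs D=4 SHORT
[4] required=max(L[4]=2,C[3]=7)=7 vs D=7 ok
[5] required=max(L[5]=4,C[4]=3)=4 vs D=4 ok
[6] required=max(L[6]=8,C[5]=5)=8 vs D=8 ok
[7] required=C[6]=8=8 vs D=8 ok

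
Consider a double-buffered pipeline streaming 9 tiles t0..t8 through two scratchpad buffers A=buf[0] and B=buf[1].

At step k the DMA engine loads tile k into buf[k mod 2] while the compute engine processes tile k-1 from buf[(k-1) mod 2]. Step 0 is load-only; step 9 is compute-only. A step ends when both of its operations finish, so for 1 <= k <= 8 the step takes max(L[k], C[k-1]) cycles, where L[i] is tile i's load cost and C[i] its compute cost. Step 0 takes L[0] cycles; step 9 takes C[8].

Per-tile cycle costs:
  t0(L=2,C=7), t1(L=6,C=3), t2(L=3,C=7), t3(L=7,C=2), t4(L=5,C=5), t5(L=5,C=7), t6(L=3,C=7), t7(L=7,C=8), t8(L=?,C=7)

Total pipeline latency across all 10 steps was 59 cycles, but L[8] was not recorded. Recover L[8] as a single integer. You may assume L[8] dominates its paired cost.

L[8] = 9

step 0 | dur = L[0]=2 = 2
step 1 | dur = max(L[1]=6, C[0]=7) = 7
step 2 | dur = max(L[2]=3, C[1]=3) = 3
step 3 | dur = max(L[3]=7, C[2]=7) = 7
step 4 | dur = max(L[4]=5, C[3]=2) = 5
step 5 | dur = max(L[5]=5, C[4]=5) = 5
step 6 | dur = max(L[6]=3, C[5]=7) = 7
step 7 | dur = max(L[7]=7, C[6]=7) = 7
step 8 | dur = max(L[8]=?, C[7]=8) = L[8]  (unknown; binding)
step 9 | dur = C[8]=7 = 7
sum of known step durations = 50
dur[8] = total - known = 59 - 50 = 9
L[8] is the binding max in step 8, so L[8] = dur[8] = 9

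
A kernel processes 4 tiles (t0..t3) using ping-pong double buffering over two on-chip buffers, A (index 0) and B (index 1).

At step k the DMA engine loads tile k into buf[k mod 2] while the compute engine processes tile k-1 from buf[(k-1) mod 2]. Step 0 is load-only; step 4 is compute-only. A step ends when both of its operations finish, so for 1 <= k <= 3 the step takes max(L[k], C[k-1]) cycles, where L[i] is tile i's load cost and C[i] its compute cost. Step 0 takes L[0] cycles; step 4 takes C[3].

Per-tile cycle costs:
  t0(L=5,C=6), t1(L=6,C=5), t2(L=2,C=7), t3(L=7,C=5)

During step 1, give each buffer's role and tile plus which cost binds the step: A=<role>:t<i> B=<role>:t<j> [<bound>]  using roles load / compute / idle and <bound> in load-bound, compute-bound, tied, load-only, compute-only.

step 1: A=compute:t0 B=load:t1 [tied]

k=0 load=t0/5c comp=- wait=5 total=5
k=1 load=t1/6c comp=t0/6c wait=6 total=11
k=2 load=t2/2c comp=t1/5c wait=5 total=16
k=3 load=t3/7c comp=t2/7c wait=7 total=23
k=4 load=- comp=t3/5c wait=5 total=28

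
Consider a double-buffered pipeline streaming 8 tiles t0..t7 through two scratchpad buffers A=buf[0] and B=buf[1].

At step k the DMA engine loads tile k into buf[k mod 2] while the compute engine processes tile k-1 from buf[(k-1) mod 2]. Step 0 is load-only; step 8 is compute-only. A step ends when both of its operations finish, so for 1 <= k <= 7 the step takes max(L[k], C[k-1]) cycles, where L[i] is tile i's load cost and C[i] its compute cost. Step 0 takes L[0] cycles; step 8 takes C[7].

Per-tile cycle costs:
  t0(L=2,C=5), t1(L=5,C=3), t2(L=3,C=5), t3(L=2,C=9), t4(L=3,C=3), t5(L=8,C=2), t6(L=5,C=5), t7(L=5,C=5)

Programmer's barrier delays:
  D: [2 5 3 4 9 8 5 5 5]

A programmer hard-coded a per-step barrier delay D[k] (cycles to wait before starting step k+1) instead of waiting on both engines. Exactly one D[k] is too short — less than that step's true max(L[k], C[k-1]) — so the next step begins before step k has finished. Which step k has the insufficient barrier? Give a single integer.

hazard at step 3

[0] required=L[0]=2=2 vs D=2 ok
[1] required=max(L[1]=5,C[0]=5)=5 vs D=5 ok
[2] required=max(L[2]=3,C[1]=3)=3 vs D=3 ok
[3] required=max(L[3]=2,C[2]=5)=5 vs D=4 SHORT
[4] required=max(L[4]=3,C[3]=9)=9 vs D=9 ok
[5] required=max(L[5]=8,C[4]=3)=8 vs D=8 ok
[6] required=max(L[6]=5,C[5]=2)=5 vs D=5 ok
[7] required=max(L[7]=5,C[6]=5)=5 vs D=5 ok
[8] required=C[7]=5=5 vs D=5 ok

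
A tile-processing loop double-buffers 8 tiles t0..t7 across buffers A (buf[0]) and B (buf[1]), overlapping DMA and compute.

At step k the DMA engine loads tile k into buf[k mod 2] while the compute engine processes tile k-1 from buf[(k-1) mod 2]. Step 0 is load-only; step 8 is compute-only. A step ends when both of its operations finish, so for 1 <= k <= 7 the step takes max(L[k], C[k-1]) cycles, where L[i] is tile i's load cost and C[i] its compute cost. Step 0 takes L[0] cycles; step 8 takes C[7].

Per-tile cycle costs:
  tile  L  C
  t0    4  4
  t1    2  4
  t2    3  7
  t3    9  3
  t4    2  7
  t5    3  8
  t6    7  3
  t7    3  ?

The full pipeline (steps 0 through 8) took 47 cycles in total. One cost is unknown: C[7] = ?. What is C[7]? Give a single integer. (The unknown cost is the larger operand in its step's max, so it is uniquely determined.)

step 0 → dur = L[0]=4 = 4
step 1 → dur = max(L[1]=2, C[0]=4) = 4
step 2 → dur = max(L[2]=3, C[1]=4) = 4
step 3 → dur = max(L[3]=9, C[2]=7) = 9
step 4 → dur = max(L[4]=2, C[3]=3) = 3
step 5 → dur = max(L[5]=3, C[4]=7) = 7
step 6 → dur = max(L[6]=7, C[5]=8) = 8
step 7 → dur = max(L[7]=3, C[6]=3) = 3
step 8 → dur = C[7]=? = C[7]  (unknown; binding)
sum of known step durations = 42
dur[8] = total - known = 47 - 42 = 5
C[7] is the binding max in step 8, so C[7] = dur[8] = 5

C[7] = 5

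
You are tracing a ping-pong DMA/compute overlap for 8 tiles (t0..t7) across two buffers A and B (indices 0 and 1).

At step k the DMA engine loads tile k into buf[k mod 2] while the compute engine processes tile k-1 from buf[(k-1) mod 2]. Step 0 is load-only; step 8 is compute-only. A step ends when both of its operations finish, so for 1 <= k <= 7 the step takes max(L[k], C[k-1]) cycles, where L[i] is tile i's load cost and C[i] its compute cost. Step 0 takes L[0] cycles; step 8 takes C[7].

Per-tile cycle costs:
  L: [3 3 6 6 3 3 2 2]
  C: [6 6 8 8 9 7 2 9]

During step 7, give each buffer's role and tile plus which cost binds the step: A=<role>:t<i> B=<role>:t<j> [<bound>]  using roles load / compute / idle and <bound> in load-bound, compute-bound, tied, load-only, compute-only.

step 0: L[0]=3 → dur=3, Σ=3 | A=load:t0 B=idle [load-only]
step 1: L[1]=3 C[0]=6 → dur=6, Σ=9 | A=compute:t0 B=load:t1 [compute-bound]
step 2: L[2]=6 C[1]=6 → dur=6, Σ=15 | A=load:t2 B=compute:t1 [tied]
step 3: L[3]=6 C[2]=8 → dur=8, Σ=23 | A=compute:t2 B=load:t3 [compute-bound]
step 4: L[4]=3 C[3]=8 → dur=8, Σ=31 | A=load:t4 B=compute:t3 [compute-bound]
step 5: L[5]=3 C[4]=9 → dur=9, Σ=40 | A=compute:t4 B=load:t5 [compute-bound]
step 6: L[6]=2 C[5]=7 → dur=7, Σ=47 | A=load:t6 B=compute:t5 [compute-bound]
step 7: L[7]=2 C[6]=2 → dur=2, Σ=49 | A=compute:t6 B=load:t7 [tied]
step 8: C[7]=9 → dur=9, Σ=58 | A=idle B=compute:t7 [compute-only]

step 7: A=compute:t6 B=load:t7 [tied]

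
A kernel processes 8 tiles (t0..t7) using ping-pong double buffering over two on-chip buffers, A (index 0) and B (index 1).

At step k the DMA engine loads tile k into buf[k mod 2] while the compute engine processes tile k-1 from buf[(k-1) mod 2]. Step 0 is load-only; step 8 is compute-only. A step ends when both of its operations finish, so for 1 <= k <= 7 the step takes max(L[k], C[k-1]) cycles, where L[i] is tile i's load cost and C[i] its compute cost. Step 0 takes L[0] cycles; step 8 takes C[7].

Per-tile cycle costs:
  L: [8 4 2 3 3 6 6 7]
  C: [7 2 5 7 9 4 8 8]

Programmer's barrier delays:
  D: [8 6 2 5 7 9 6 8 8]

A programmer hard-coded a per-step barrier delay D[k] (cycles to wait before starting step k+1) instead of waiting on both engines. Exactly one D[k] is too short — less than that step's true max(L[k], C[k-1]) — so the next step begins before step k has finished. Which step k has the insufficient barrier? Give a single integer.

k=0 barrier L[0]=8→8c, D[0]=8 ok
k=1 barrier max(L[1]=4,C[0]=7)→7c, D[1]=6 SHORT
k=2 barrier max(L[2]=2,C[1]=2)→2c, D[2]=2 ok
k=3 barrier max(L[3]=3,C[2]=5)→5c, D[3]=5 ok
k=4 barrier max(L[4]=3,C[3]=7)→7c, D[4]=7 ok
k=5 barrier max(L[5]=6,C[4]=9)→9c, D[5]=9 ok
k=6 barrier max(L[6]=6,C[5]=4)→6c, D[6]=6 ok
k=7 barrier max(L[7]=7,C[6]=8)→8c, D[7]=8 ok
k=8 barrier C[7]=8→8c, D[8]=8 ok

hazard at step 1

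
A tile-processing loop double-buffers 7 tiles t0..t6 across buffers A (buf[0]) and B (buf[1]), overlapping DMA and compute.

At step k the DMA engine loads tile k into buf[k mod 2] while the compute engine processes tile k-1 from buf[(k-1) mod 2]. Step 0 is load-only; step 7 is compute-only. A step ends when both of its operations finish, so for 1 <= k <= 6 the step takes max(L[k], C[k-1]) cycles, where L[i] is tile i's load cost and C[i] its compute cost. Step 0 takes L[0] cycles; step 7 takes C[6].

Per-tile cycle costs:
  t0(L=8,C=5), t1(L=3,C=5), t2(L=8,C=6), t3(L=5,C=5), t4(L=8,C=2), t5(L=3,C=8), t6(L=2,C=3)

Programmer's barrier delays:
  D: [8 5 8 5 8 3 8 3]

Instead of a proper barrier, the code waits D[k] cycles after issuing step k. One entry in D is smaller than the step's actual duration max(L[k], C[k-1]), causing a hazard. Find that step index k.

step 0: need L[0]=8 = 8; D[0]=8 ok
step 1: need max(L[1]=3,C[0]=5) = 5; D[1]=5 ok
step 2: need max(L[2]=8,C[1]=5) = 8; D[2]=8 ok
step 3: need max(L[3]=5,C[2]=6) = 6; D[3]=5 SHORT
step 4: need max(L[4]=8,C[3]=5) = 8; D[4]=8 ok
step 5: need max(L[5]=3,C[4]=2) = 3; D[5]=3 ok
step 6: need max(L[6]=2,C[5]=8) = 8; D[6]=8 ok
step 7: need C[6]=3 = 3; D[7]=3 ok

hazard at step 3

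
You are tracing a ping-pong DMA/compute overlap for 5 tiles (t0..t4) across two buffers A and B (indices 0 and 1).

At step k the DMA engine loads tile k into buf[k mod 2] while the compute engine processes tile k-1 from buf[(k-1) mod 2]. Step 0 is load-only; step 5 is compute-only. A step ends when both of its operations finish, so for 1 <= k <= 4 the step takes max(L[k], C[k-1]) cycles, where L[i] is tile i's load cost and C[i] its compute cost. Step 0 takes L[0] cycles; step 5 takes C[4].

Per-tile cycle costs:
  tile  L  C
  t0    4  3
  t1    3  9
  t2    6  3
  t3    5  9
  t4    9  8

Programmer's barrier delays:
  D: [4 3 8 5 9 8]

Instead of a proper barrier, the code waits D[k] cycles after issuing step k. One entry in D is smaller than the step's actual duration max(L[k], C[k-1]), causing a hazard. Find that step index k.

hazard at step 2

k=0 barrier L[0]=4→4c, D[0]=4 ok
k=1 barrier max(L[1]=3,C[0]=3)→3c, D[1]=3 ok
k=2 barrier max(L[2]=6,C[1]=9)→9c, D[2]=8 SHORT
k=3 barrier max(L[3]=5,C[2]=3)→5c, D[3]=5 ok
k=4 barrier max(L[4]=9,C[3]=9)→9c, D[4]=9 ok
k=5 barrier C[4]=8→8c, D[5]=8 ok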